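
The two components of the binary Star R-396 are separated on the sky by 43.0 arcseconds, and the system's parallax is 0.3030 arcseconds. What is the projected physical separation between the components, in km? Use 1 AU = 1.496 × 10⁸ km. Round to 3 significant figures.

2.12 × 10^10 km

d = 1/p = 1/0.3030″ = 3.3003 pc.
At distance d (pc), an angle of θ arcsec spans θ·d AU: s = 43.0 × 3.3003 = 141.91 AU.
= 141.91 × 1.496 × 10⁸ km = 2.1230 × 10^10 km.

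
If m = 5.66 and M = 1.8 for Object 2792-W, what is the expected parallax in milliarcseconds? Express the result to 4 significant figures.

m − M = 5.66 − 1.8 = 3.86.
d = 10^((m−M)/5 + 1) = 10^1.772 = 59.156 pc.
p = 1/d = 1/59.156 = 0.016904 arcsec = 16.904 mas.

16.90 mas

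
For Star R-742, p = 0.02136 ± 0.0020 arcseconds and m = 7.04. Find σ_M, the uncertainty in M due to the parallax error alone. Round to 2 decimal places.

M = m − 5 log₁₀ d + 5 = m + 5 log₁₀ p + 5, so ∂M/∂p = 5/(p ln 10).
σ_M = (5/ln 10) · (σ_p/p) = 2.1715 × 0.0020/0.02136 = 2.1715 × 0.093633 = 0.20332.

σ_M = 0.20 mag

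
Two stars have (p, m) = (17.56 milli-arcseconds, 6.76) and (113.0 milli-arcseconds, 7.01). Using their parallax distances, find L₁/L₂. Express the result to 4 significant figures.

d₁ = 1/p₁ = 1/0.01756″ = 56.948 pc; d₂ = 1/p₂ = 1/0.1130″ = 8.8496 pc.
M₁ = m₁ − 5 log₁₀ d₁ + 5 = 6.76 − 8.7774 + 5 = 2.9826.
M₂ = 7.01 − 4.7346 + 5 = 7.2754.
L₁/L₂ = 10^(0.4(M₂ − M₁)) = 10^(0.4 × 4.2928) = 10^1.71712 = 52.134.

L₁/L₂ = 52.13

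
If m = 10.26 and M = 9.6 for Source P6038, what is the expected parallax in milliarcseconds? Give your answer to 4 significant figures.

m − M = 10.26 − 9.6 = 0.66.
d = 10^((m−M)/5 + 1) = 10^1.132 = 13.552 pc.
p = 1/d = 1/13.552 = 0.07379 arcsec = 73.79 mas.

73.79 mas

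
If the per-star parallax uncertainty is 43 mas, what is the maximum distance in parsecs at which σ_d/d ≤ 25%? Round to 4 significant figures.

5.814 pc

σ_d/d = σ_p/p, so the condition is σ_p/p ≤ 0.25, i.e. p ≥ σ_p/0.25.
p_min = 43/0.25 = 172 mas = 0.172 arcsec.
d_max = 1/p_min = 1/0.172 = 5.814 pc.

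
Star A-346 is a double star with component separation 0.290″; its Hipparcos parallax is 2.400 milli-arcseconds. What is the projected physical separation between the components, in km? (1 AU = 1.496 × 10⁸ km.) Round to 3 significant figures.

d = 1/p = 1/0.002400″ = 416.67 pc.
At distance d (pc), an angle of θ arcsec spans θ·d AU: s = 0.290 × 416.67 = 120.83 AU.
= 120.83 × 1.496 × 10⁸ km = 1.8076 × 10^10 km.

1.81 × 10^10 km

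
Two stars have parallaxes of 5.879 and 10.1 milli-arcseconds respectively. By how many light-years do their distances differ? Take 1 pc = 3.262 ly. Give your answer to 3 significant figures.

d_A = 1/0.005879″ = 170.1 pc; d_B = 1/0.01010″ = 99.01 pc.
|d_B − d_A| = |99.01 − 170.1| = 71.09 pc = 71.09 × 3.262 ly = 231.9 ly.

232 ly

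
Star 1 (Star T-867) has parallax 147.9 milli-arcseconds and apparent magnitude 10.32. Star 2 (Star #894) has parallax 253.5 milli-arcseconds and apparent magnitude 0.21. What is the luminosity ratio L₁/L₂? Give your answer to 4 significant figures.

d₁ = 1/p₁ = 1/0.1479″ = 6.7613 pc; d₂ = 1/p₂ = 1/0.2535″ = 3.9448 pc.
M₁ = m₁ − 5 log₁₀ d₁ + 5 = 10.32 − 4.1502 + 5 = 11.1698.
M₂ = 0.21 − 2.9801 + 5 = 2.2299.
L₁/L₂ = 10^(0.4(M₂ − M₁)) = 10^(0.4 × (-8.9399)) = 10^(-3.57596) = 0.00026549.

L₁/L₂ = 0.0002655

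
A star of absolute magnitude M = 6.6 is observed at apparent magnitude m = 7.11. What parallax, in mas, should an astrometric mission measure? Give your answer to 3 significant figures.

m − M = 7.11 − 6.6 = 0.51.
d = 10^((m−M)/5 + 1) = 10^1.102 = 12.647 pc.
p = 1/d = 1/12.647 = 0.07907 arcsec = 79.07 mas.

79.1 mas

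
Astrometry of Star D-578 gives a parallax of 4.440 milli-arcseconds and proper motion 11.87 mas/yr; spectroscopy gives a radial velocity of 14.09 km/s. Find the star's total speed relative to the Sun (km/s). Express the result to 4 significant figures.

d = 1/p = 1/0.004440″ = 225.23 pc.
μ = 11.87 mas/yr = 0.01187 ″/yr.
v_t = 4.740 μ d = 4.740 × 0.01187 × 225.23 = 12.672 km/s.
v = √(v_r² + v_t²) = √(14.09² + 12.672²) = √359.108 = 18.95 km/s.

18.95 km/s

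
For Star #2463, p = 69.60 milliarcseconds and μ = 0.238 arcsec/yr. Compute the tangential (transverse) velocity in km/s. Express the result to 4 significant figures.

d = 1/p = 1/0.06960″ = 14.368 pc.
v_t = 4.74 × μ × d = 4.74 × 0.238 × 14.368 = 16.209 km/s.

16.21 km/s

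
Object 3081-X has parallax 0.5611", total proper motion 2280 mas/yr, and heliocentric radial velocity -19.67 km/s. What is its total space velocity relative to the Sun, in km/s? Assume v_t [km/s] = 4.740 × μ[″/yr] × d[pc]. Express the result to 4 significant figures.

27.53 km/s

d = 1/p = 1/0.5611″ = 1.7822 pc.
μ = 2280 mas/yr = 2.280 ″/yr.
v_t = 4.740 μ d = 4.740 × 2.280 × 1.7822 = 19.261 km/s.
v = √(v_r² + v_t²) = √((-19.67)² + 19.261²) = √757.895 = 27.53 km/s.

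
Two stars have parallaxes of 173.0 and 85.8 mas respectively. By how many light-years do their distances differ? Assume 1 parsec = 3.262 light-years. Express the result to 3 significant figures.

d_A = 1/0.1730″ = 5.7803 pc; d_B = 1/0.08580″ = 11.655 pc.
|d_B − d_A| = |11.655 − 5.7803| = 5.8747 pc = 5.8747 × 3.262 ly = 19.163 ly.

19.2 ly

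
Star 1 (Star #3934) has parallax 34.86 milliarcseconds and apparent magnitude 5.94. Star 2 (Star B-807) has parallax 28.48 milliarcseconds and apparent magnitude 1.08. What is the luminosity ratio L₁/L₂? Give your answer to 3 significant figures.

L₁/L₂ = 0.00759

d₁ = 1/p₁ = 1/0.03486″ = 28.686 pc; d₂ = 1/p₂ = 1/0.02848″ = 35.112 pc.
M₁ = m₁ − 5 log₁₀ d₁ + 5 = 5.94 − 7.2883 + 5 = 3.6517.
M₂ = 1.08 − 7.7273 + 5 = -1.6473.
L₁/L₂ = 10^(0.4(M₂ − M₁)) = 10^(0.4 × (-5.2990)) = 10^(-2.11960) = 0.0075928.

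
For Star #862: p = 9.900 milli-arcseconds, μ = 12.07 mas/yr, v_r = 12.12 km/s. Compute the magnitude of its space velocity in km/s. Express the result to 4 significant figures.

13.43 km/s

d = 1/p = 1/0.009900″ = 101.01 pc.
μ = 12.07 mas/yr = 0.01207 ″/yr.
v_t = 4.740 μ d = 4.740 × 0.01207 × 101.01 = 5.779 km/s.
v = √(v_r² + v_t²) = √(12.12² + 5.779²) = √180.291 = 13.427 km/s.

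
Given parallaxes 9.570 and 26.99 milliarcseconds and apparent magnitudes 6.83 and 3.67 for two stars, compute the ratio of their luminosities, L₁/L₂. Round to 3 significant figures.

d₁ = 1/p₁ = 1/0.009570″ = 104.49 pc; d₂ = 1/p₂ = 1/0.02699″ = 37.051 pc.
M₁ = m₁ − 5 log₁₀ d₁ + 5 = 6.83 − 10.0954 + 5 = 1.7346.
M₂ = 3.67 − 7.8440 + 5 = 0.8260.
L₁/L₂ = 10^(0.4(M₂ − M₁)) = 10^(0.4 × (-0.9086)) = 10^(-0.36344) = 0.43307.

L₁/L₂ = 0.433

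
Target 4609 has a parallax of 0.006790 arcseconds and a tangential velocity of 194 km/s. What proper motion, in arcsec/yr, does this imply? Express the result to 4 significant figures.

0.2779 arcsec/yr

d = 1/p = 1/0.006790″ = 147.28 pc.
μ = v_t / (4.74 d) = 194 / (4.74 × 147.28) = 194 / 698.11 = 0.27789 ″/yr.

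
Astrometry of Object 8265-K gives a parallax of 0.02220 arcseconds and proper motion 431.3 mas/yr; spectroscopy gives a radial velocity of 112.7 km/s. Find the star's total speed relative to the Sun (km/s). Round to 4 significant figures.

145.5 km/s

d = 1/p = 1/0.02220″ = 45.045 pc.
μ = 431.3 mas/yr = 0.4313 ″/yr.
v_t = 4.740 μ d = 4.740 × 0.4313 × 45.045 = 92.088 km/s.
v = √(v_r² + v_t²) = √(112.7² + 92.088²) = √21181.5 = 145.54 km/s.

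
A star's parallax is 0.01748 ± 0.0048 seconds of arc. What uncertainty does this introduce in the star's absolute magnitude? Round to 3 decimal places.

σ_M = 0.596 mag

M = m − 5 log₁₀ d + 5 = m + 5 log₁₀ p + 5, so ∂M/∂p = 5/(p ln 10).
σ_M = (5/ln 10) · (σ_p/p) = 2.1715 × 0.0048/0.01748 = 2.1715 × 0.2746 = 0.59629.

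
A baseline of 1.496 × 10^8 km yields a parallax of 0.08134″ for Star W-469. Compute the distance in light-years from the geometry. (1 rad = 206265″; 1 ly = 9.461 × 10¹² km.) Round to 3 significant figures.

40.1 ly

θ = 0.08134″ = 0.08134/206265 = 3.9435 × 10^-7 rad.
d = B/θ = (1.496 × 10^8) / (3.9435 × 10^-7) = 3.7936 × 10^14 km = (3.7936 × 10^14) / (9.461 × 10^12) ly = 40.097 ly.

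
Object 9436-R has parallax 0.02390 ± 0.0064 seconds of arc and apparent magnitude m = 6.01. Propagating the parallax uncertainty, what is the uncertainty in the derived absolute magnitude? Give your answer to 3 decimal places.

σ_M = 0.581 mag

M = m − 5 log₁₀ d + 5 = m + 5 log₁₀ p + 5, so ∂M/∂p = 5/(p ln 10).
σ_M = (5/ln 10) · (σ_p/p) = 2.1715 × 0.0064/0.02390 = 2.1715 × 0.26778 = 0.58148.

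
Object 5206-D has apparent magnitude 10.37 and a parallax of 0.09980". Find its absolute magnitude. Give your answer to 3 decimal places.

d = 1/p = 1/0.09980″ = 10.02 pc.
m − M = 5 log₁₀(10.02) − 5 = 5.0043 − 5 = 0.0043.
M = m − (m − M) = 10.37 − 0.0043 = 10.366.

M = 10.366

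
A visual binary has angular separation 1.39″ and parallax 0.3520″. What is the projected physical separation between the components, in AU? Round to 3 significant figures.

3.95 AU

d = 1/p = 1/0.3520″ = 2.8409 pc.
At distance d (pc), an angle of θ arcsec spans θ·d AU: s = 1.39 × 2.8409 = 3.9489 AU.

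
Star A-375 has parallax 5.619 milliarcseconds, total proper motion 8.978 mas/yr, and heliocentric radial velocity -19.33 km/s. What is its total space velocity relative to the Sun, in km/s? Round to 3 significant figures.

d = 1/p = 1/0.005619″ = 177.97 pc.
μ = 8.978 mas/yr = 0.008978 ″/yr.
v_t = 4.740 μ d = 4.740 × 0.008978 × 177.97 = 7.5736 km/s.
v = √(v_r² + v_t²) = √((-19.33)² + 7.5736²) = √431.008 = 20.761 km/s.

20.8 km/s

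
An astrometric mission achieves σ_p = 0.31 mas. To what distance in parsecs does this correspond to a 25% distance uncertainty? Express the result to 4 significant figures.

806.5 pc

σ_d/d = σ_p/p, so the condition is σ_p/p ≤ 0.25, i.e. p ≥ σ_p/0.25.
p_min = 0.31/0.25 = 1.24 mas = 0.00124 arcsec.
d_max = 1/p_min = 1/0.00124 = 806.45 pc.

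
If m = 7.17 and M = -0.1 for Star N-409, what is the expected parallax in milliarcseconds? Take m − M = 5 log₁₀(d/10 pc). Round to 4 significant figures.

3.516 mas

m − M = 7.17 − (-0.1) = 7.27.
d = 10^((m−M)/5 + 1) = 10^2.454 = 284.45 pc.
p = 1/d = 1/284.45 = 0.0035156 arcsec = 3.5156 mas.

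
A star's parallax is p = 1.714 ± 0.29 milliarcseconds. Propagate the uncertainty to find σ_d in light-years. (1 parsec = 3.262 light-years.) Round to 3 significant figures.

d = 1/p, so σ_d = σ_p / p².
σ_d = 0.000290 / (0.001714)² = 0.000290 / 0.0000029378 = 98.713 pc = 98.713 × 3.262 ly = 322 ly.

322 ly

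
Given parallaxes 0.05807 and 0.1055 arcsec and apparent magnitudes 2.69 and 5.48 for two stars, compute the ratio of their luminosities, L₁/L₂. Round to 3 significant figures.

d₁ = 1/p₁ = 1/0.05807″ = 17.221 pc; d₂ = 1/p₂ = 1/0.1055″ = 9.4787 pc.
M₁ = m₁ − 5 log₁₀ d₁ + 5 = 2.69 − 6.1803 + 5 = 1.5097.
M₂ = 5.48 − 4.8837 + 5 = 5.5963.
L₁/L₂ = 10^(0.4(M₂ − M₁)) = 10^(0.4 × 4.0866) = 10^1.63464 = 43.116.

L₁/L₂ = 43.1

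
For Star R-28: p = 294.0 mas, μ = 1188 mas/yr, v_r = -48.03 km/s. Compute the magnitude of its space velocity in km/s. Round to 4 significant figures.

51.71 km/s

d = 1/p = 1/0.2940″ = 3.4014 pc.
μ = 1188 mas/yr = 1.188 ″/yr.
v_t = 4.740 μ d = 4.740 × 1.188 × 3.4014 = 19.154 km/s.
v = √(v_r² + v_t²) = √((-48.03)² + 19.154²) = √2673.76 = 51.708 km/s.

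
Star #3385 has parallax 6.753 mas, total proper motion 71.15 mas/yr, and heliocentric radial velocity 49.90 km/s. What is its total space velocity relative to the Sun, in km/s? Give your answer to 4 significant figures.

d = 1/p = 1/0.006753″ = 148.08 pc.
μ = 71.15 mas/yr = 0.07115 ″/yr.
v_t = 4.740 μ d = 4.740 × 0.07115 × 148.08 = 49.94 km/s.
v = √(v_r² + v_t²) = √(49.90² + 49.94²) = √4984.01 = 70.598 km/s.

70.60 km/s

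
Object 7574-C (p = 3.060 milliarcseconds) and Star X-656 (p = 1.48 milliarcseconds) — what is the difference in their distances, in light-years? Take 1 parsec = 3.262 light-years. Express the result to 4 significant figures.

1138 ly

d_A = 1/0.003060″ = 326.8 pc; d_B = 1/0.001480″ = 675.68 pc.
|d_B − d_A| = |675.68 − 326.8| = 348.88 pc = 348.88 × 3.262 ly = 1138 ly.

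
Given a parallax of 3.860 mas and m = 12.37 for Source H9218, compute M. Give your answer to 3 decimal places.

d = 1/p = 1/0.003860″ = 259.07 pc.
m − M = 5 log₁₀(259.07) − 5 = 12.0671 − 5 = 7.0671.
M = m − (m − M) = 12.37 − 7.0671 = 5.303.

M = 5.303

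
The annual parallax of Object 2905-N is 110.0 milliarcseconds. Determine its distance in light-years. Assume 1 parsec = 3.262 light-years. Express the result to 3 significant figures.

29.7 light years

p = 110.0 milliarcseconds = 0.1100 arcsec.
d = 1/p = 1/0.1100 = 9.0909 pc.
In light-years: 9.0909 × 3.262 = 29.655 ly.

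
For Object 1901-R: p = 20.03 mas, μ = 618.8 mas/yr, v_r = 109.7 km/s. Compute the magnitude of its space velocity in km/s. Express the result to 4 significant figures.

d = 1/p = 1/0.02003″ = 49.925 pc.
μ = 618.8 mas/yr = 0.6188 ″/yr.
v_t = 4.740 μ d = 4.740 × 0.6188 × 49.925 = 146.44 km/s.
v = √(v_r² + v_t²) = √(109.7² + 146.44²) = √33478.8 = 182.97 km/s.

183.0 km/s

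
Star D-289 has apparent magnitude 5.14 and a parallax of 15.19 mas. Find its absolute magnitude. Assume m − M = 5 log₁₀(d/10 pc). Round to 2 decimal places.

M = 1.05

d = 1/p = 1/0.01519″ = 65.833 pc.
m − M = 5 log₁₀(65.833) − 5 = 9.0922 − 5 = 4.0922.
M = m − (m − M) = 5.14 − 4.0922 = 1.05.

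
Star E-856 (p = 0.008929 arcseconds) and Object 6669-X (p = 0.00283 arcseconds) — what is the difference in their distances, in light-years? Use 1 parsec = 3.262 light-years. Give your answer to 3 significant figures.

787 ly

d_A = 1/0.008929″ = 111.99 pc; d_B = 1/0.002830″ = 353.36 pc.
|d_B − d_A| = |353.36 − 111.99| = 241.37 pc = 241.37 × 3.262 ly = 787.35 ly.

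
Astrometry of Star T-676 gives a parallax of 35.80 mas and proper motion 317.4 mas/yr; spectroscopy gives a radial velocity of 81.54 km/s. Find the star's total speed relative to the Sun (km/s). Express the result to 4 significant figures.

d = 1/p = 1/0.03580″ = 27.933 pc.
μ = 317.4 mas/yr = 0.3174 ″/yr.
v_t = 4.740 μ d = 4.740 × 0.3174 × 27.933 = 42.025 km/s.
v = √(v_r² + v_t²) = √(81.54² + 42.025²) = √8414.87 = 91.733 km/s.

91.73 km/s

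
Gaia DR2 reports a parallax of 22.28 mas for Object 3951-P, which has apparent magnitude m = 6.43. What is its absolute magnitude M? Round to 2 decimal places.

M = 3.17

d = 1/p = 1/0.02228″ = 44.883 pc.
m − M = 5 log₁₀(44.883) − 5 = 8.2604 − 5 = 3.2604.
M = m − (m − M) = 6.43 − 3.2604 = 3.17.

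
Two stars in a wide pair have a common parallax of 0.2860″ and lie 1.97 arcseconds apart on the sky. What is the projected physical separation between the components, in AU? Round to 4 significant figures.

d = 1/p = 1/0.2860″ = 3.4965 pc.
At distance d (pc), an angle of θ arcsec spans θ·d AU: s = 1.97 × 3.4965 = 6.8881 AU.

6.888 AU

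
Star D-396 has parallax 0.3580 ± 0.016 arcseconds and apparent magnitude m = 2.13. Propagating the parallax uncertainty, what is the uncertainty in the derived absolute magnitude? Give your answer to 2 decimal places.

M = m − 5 log₁₀ d + 5 = m + 5 log₁₀ p + 5, so ∂M/∂p = 5/(p ln 10).
σ_M = (5/ln 10) · (σ_p/p) = 2.1715 × 0.016/0.3580 = 2.1715 × 0.044693 = 0.097051.

σ_M = 0.10 mag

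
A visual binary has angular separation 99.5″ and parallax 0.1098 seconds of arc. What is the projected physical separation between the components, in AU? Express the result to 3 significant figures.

d = 1/p = 1/0.1098″ = 9.1075 pc.
At distance d (pc), an angle of θ arcsec spans θ·d AU: s = 99.5 × 9.1075 = 906.2 AU.

906 AU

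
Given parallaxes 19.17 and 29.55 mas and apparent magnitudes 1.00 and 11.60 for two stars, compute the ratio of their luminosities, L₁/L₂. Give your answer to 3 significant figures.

d₁ = 1/p₁ = 1/0.01917″ = 52.165 pc; d₂ = 1/p₂ = 1/0.02955″ = 33.841 pc.
M₁ = m₁ − 5 log₁₀ d₁ + 5 = 1.00 − 8.5869 + 5 = -2.5869.
M₂ = 11.60 − 7.6472 + 5 = 8.9528.
L₁/L₂ = 10^(0.4(M₂ − M₁)) = 10^(0.4 × 11.5397) = 10^4.61588 = 41293.

L₁/L₂ = 41300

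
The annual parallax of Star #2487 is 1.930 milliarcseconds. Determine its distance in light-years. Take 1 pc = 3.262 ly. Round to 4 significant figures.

1690 light years

p = 1.930 milliarcseconds = 0.001930 arcsec.
d = 1/p = 1/0.001930 = 518.13 pc.
In light-years: 518.13 × 3.262 = 1690.1 ly.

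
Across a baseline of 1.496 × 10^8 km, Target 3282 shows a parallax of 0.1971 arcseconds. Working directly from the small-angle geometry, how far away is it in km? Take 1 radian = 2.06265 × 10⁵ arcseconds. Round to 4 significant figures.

1.566 × 10^14 km

θ = 0.1971″ = 0.1971/206265 = 9.5557 × 10^-7 rad.
d = B/θ = (1.496 × 10^8) / (9.5557 × 10^-7) = 1.5656 × 10^14 km.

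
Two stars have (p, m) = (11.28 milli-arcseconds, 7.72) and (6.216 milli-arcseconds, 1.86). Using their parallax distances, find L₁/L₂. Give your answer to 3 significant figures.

L₁/L₂ = 0.00138

d₁ = 1/p₁ = 1/0.01128″ = 88.652 pc; d₂ = 1/p₂ = 1/0.006216″ = 160.88 pc.
M₁ = m₁ − 5 log₁₀ d₁ + 5 = 7.72 − 9.7384 + 5 = 2.9816.
M₂ = 1.86 − 11.0325 + 5 = -4.1725.
L₁/L₂ = 10^(0.4(M₂ − M₁)) = 10^(0.4 × (-7.1541)) = 10^(-2.86164) = 0.0013752.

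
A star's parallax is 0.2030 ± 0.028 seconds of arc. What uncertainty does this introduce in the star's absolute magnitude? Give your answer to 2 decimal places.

σ_M = 0.30 mag

M = m − 5 log₁₀ d + 5 = m + 5 log₁₀ p + 5, so ∂M/∂p = 5/(p ln 10).
σ_M = (5/ln 10) · (σ_p/p) = 2.1715 × 0.028/0.2030 = 2.1715 × 0.13793 = 0.29951.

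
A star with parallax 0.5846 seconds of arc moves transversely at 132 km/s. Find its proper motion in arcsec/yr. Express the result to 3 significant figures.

d = 1/p = 1/0.5846″ = 1.7106 pc.
μ = v_t / (4.74 d) = 132 / (4.74 × 1.7106) = 132 / 8.1082 = 16.28 ″/yr.

16.3 arcsec/yr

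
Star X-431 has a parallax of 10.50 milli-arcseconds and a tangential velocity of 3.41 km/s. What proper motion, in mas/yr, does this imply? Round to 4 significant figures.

7.554 mas/yr

d = 1/p = 1/0.01050″ = 95.238 pc.
μ = v_t / (4.74 d) = 3.41 / (4.74 × 95.238) = 3.41 / 451.43 = 0.0075538 ″/yr = 7.5538 mas/yr.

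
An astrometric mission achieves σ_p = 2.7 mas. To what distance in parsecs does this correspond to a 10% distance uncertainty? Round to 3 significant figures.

σ_d/d = σ_p/p, so the condition is σ_p/p ≤ 0.10, i.e. p ≥ σ_p/0.10.
p_min = 2.7/0.10 = 27 mas = 0.027 arcsec.
d_max = 1/p_min = 1/0.027 = 37.037 pc.

37.0 pc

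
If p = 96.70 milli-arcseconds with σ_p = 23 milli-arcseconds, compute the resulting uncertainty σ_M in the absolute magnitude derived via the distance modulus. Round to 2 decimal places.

M = m − 5 log₁₀ d + 5 = m + 5 log₁₀ p + 5, so ∂M/∂p = 5/(p ln 10).
σ_M = (5/ln 10) · (σ_p/p) = 2.1715 × 23/96.70 = 2.1715 × 0.23785 = 0.51649.

σ_M = 0.52 mag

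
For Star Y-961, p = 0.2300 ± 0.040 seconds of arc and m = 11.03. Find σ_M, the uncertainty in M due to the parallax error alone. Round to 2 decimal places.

M = m − 5 log₁₀ d + 5 = m + 5 log₁₀ p + 5, so ∂M/∂p = 5/(p ln 10).
σ_M = (5/ln 10) · (σ_p/p) = 2.1715 × 0.040/0.2300 = 2.1715 × 0.17391 = 0.37765.

σ_M = 0.38 mag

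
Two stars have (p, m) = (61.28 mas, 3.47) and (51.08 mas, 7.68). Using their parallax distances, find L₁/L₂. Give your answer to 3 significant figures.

d₁ = 1/p₁ = 1/0.06128″ = 16.319 pc; d₂ = 1/p₂ = 1/0.05108″ = 19.577 pc.
M₁ = m₁ − 5 log₁₀ d₁ + 5 = 3.47 − 6.0635 + 5 = 2.4065.
M₂ = 7.68 − 6.4587 + 5 = 6.2213.
L₁/L₂ = 10^(0.4(M₂ − M₁)) = 10^(0.4 × 3.8148) = 10^1.52592 = 33.568.

L₁/L₂ = 33.6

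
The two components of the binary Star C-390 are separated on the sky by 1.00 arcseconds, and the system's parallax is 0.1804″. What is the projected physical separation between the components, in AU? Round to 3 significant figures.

5.54 AU

d = 1/p = 1/0.1804″ = 5.5432 pc.
At distance d (pc), an angle of θ arcsec spans θ·d AU: s = 1.00 × 5.5432 = 5.5432 AU.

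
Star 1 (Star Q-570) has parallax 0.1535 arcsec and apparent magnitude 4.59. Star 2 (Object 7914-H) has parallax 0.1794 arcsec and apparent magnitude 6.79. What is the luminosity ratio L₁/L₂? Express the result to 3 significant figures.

d₁ = 1/p₁ = 1/0.1535″ = 6.5147 pc; d₂ = 1/p₂ = 1/0.1794″ = 5.5741 pc.
M₁ = m₁ − 5 log₁₀ d₁ + 5 = 4.59 − 4.0695 + 5 = 5.5205.
M₂ = 6.79 − 3.7309 + 5 = 8.0591.
L₁/L₂ = 10^(0.4(M₂ − M₁)) = 10^(0.4 × 2.5386) = 10^1.01544 = 10.362.

L₁/L₂ = 10.4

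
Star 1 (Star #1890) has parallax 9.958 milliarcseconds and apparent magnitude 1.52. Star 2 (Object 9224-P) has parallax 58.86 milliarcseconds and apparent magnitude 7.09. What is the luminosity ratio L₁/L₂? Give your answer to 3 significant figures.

L₁/L₂ = 5910

d₁ = 1/p₁ = 1/0.009958″ = 100.42 pc; d₂ = 1/p₂ = 1/0.05886″ = 16.989 pc.
M₁ = m₁ − 5 log₁₀ d₁ + 5 = 1.52 − 10.0091 + 5 = -3.4891.
M₂ = 7.09 − 6.1508 + 5 = 5.9392.
L₁/L₂ = 10^(0.4(M₂ − M₁)) = 10^(0.4 × 9.4283) = 10^3.77132 = 5906.4.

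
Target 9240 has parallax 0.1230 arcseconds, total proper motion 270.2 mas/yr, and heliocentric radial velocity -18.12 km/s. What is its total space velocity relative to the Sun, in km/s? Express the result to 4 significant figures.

d = 1/p = 1/0.1230″ = 8.1301 pc.
μ = 270.2 mas/yr = 0.2702 ″/yr.
v_t = 4.740 μ d = 4.740 × 0.2702 × 8.1301 = 10.413 km/s.
v = √(v_r² + v_t²) = √((-18.12)² + 10.413²) = √436.765 = 20.899 km/s.

20.90 km/s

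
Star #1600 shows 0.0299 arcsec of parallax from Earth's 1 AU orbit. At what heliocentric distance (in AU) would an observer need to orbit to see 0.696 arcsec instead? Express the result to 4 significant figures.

23.28 AU

Parallax scales linearly with baseline: p ∝ B, so B = p_target / p_Earth × 1 AU.
B = 0.696 / 0.0299 = 23.278 AU.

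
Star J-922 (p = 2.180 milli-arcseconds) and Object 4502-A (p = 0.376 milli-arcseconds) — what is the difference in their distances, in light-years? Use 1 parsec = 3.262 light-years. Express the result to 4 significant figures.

7179 ly

d_A = 1/0.002180″ = 458.72 pc; d_B = 1/0.0003760″ = 2659.6 pc.
|d_B − d_A| = |2659.6 − 458.72| = 2200.9 pc = 2200.9 × 3.262 ly = 7179.3 ly.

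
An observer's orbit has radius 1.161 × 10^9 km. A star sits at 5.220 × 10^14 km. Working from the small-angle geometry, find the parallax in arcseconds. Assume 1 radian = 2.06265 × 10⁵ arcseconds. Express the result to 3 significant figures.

θ ≈ B/d = (1.161 × 10^9) / (5.220 × 10^14) = 2.2241 × 10^-6 rad.
In arcseconds: 2.2241 × 10^-6 × 206265 = 0.45875″.

0.459 arcsec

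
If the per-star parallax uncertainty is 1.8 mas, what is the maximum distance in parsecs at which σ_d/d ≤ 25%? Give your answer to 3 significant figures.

σ_d/d = σ_p/p, so the condition is σ_p/p ≤ 0.25, i.e. p ≥ σ_p/0.25.
p_min = 1.8/0.25 = 7.2 mas = 0.0072 arcsec.
d_max = 1/p_min = 1/0.0072 = 138.89 pc.

139 pc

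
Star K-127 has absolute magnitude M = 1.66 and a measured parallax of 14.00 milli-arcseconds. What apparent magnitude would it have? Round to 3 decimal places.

d = 1/p = 1/0.01400″ = 71.429 pc.
m − M = 5 log₁₀ d − 5 = 5 log₁₀(71.429) − 5 = 9.2694 − 5 = 4.2694.
m = M + (m − M) = 1.66 + 4.2694 = 5.929.

m = 5.929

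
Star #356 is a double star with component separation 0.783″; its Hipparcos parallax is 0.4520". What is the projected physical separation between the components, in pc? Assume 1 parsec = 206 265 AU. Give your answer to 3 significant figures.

d = 1/p = 1/0.4520″ = 2.2124 pc.
At distance d (pc), an angle of θ arcsec spans θ·d AU: s = 0.783 × 2.2124 = 1.7323 AU.
= 1.7323 / 206265 = 8.3984 × 10^-6 pc.

8.40 × 10^-6 pc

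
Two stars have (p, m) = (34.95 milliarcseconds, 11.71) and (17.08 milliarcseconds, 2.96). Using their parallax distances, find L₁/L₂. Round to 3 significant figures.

d₁ = 1/p₁ = 1/0.03495″ = 28.612 pc; d₂ = 1/p₂ = 1/0.01708″ = 58.548 pc.
M₁ = m₁ − 5 log₁₀ d₁ + 5 = 11.71 − 7.2827 + 5 = 9.4273.
M₂ = 2.96 − 8.8376 + 5 = -0.8776.
L₁/L₂ = 10^(0.4(M₂ − M₁)) = 10^(0.4 × (-10.3049)) = 10^(-4.12196) = 0.000075516.

L₁/L₂ = 7.55 × 10^-5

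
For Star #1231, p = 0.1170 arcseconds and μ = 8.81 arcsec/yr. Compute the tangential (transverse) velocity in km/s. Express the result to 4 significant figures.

d = 1/p = 1/0.1170″ = 8.547 pc.
v_t = 4.74 × μ × d = 4.74 × 8.81 × 8.547 = 356.92 km/s.

356.9 km/s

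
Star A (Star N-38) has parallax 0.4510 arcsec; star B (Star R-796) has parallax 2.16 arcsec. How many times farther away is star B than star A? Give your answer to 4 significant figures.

0.2088

Since d = 1/p, d_B/d_A = p_A/p_B.
= 0.4510 / 2.16 = 0.2088.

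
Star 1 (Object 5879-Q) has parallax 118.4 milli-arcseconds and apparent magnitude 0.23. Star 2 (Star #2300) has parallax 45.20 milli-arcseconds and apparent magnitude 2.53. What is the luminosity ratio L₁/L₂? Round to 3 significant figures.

d₁ = 1/p₁ = 1/0.1184″ = 8.4459 pc; d₂ = 1/p₂ = 1/0.04520″ = 22.124 pc.
M₁ = m₁ − 5 log₁₀ d₁ + 5 = 0.23 − 4.6332 + 5 = 0.5968.
M₂ = 2.53 − 6.7243 + 5 = 0.8057.
L₁/L₂ = 10^(0.4(M₂ − M₁)) = 10^(0.4 × 0.2089) = 10^0.08356 = 1.2122.

L₁/L₂ = 1.21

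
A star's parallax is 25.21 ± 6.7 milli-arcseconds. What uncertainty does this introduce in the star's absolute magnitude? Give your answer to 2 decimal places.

M = m − 5 log₁₀ d + 5 = m + 5 log₁₀ p + 5, so ∂M/∂p = 5/(p ln 10).
σ_M = (5/ln 10) · (σ_p/p) = 2.1715 × 6.7/25.21 = 2.1715 × 0.26577 = 0.57712.

σ_M = 0.58 mag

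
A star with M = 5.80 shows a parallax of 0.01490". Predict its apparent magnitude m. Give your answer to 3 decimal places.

d = 1/p = 1/0.01490″ = 67.114 pc.
m − M = 5 log₁₀ d − 5 = 5 log₁₀(67.114) − 5 = 9.1341 − 5 = 4.1341.
m = M + (m − M) = 5.80 + 4.1341 = 9.934.

m = 9.934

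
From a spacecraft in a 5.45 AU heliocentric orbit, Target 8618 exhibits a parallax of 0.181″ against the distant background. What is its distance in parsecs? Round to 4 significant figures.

With baseline B (in AU) and parallax p (in arcsec), d = B/p parsecs.
d = 5.45 / 0.181 = 30.11 pc.

30.11 pc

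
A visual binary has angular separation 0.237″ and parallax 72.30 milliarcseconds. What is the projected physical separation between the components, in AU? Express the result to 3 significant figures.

d = 1/p = 1/0.07230″ = 13.831 pc.
At distance d (pc), an angle of θ arcsec spans θ·d AU: s = 0.237 × 13.831 = 3.2779 AU.

3.28 AU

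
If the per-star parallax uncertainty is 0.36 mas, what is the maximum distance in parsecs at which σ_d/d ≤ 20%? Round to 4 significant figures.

σ_d/d = σ_p/p, so the condition is σ_p/p ≤ 0.20, i.e. p ≥ σ_p/0.20.
p_min = 0.36/0.20 = 1.8 mas = 0.0018 arcsec.
d_max = 1/p_min = 1/0.0018 = 555.56 pc.

555.6 pc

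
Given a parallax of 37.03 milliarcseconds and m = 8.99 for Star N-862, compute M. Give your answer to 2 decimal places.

d = 1/p = 1/0.03703″ = 27.005 pc.
m − M = 5 log₁₀(27.005) − 5 = 7.1572 − 5 = 2.1572.
M = m − (m − M) = 8.99 − 2.1572 = 6.83.

M = 6.83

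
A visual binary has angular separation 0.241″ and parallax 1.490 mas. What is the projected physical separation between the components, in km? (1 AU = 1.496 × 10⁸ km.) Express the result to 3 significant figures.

2.42 × 10^10 km

d = 1/p = 1/0.001490″ = 671.14 pc.
At distance d (pc), an angle of θ arcsec spans θ·d AU: s = 0.241 × 671.14 = 161.74 AU.
= 161.74 × 1.496 × 10⁸ km = 2.4196 × 10^10 km.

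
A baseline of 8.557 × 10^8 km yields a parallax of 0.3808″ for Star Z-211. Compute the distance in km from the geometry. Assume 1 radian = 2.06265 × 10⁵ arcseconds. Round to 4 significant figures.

4.635 × 10^14 km

θ = 0.3808″ = 0.3808/206265 = 1.8462 × 10^-6 rad.
d = B/θ = (8.557 × 10^8) / (1.8462 × 10^-6) = 4.6349 × 10^14 km.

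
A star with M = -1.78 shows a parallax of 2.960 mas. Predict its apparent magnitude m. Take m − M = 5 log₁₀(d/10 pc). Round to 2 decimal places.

m = 5.86

d = 1/p = 1/0.002960″ = 337.84 pc.
m − M = 5 log₁₀ d − 5 = 5 log₁₀(337.84) − 5 = 12.6436 − 5 = 7.6436.
m = M + (m − M) = -1.78 + 7.6436 = 5.86.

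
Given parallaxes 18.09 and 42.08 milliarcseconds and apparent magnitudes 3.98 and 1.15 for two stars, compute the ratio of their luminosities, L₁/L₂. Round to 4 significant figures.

L₁/L₂ = 0.3993

d₁ = 1/p₁ = 1/0.01809″ = 55.279 pc; d₂ = 1/p₂ = 1/0.04208″ = 23.764 pc.
M₁ = m₁ − 5 log₁₀ d₁ + 5 = 3.98 − 8.7128 + 5 = 0.2672.
M₂ = 1.15 − 6.8796 + 5 = -0.7296.
L₁/L₂ = 10^(0.4(M₂ − M₁)) = 10^(0.4 × (-0.9968)) = 10^(-0.39872) = 0.39928.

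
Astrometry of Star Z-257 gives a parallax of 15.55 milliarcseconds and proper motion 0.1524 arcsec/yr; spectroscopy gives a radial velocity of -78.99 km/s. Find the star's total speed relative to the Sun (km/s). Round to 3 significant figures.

d = 1/p = 1/0.01555″ = 64.309 pc.
v_t = 4.740 μ d = 4.740 × 0.1524 × 64.309 = 46.455 km/s.
v = √(v_r² + v_t²) = √((-78.99)² + 46.455²) = √8397.49 = 91.638 km/s.

91.6 km/s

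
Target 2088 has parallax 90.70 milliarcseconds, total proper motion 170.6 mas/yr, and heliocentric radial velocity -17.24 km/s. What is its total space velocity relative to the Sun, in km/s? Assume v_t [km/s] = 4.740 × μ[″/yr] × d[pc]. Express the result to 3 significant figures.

19.4 km/s

d = 1/p = 1/0.09070″ = 11.025 pc.
μ = 170.6 mas/yr = 0.1706 ″/yr.
v_t = 4.740 μ d = 4.740 × 0.1706 × 11.025 = 8.9153 km/s.
v = √(v_r² + v_t²) = √((-17.24)² + 8.9153²) = √376.7 = 19.409 km/s.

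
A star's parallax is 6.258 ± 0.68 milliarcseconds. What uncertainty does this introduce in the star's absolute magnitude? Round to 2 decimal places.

M = m − 5 log₁₀ d + 5 = m + 5 log₁₀ p + 5, so ∂M/∂p = 5/(p ln 10).
σ_M = (5/ln 10) · (σ_p/p) = 2.1715 × 0.68/6.258 = 2.1715 × 0.10866 = 0.23596.

σ_M = 0.24 mag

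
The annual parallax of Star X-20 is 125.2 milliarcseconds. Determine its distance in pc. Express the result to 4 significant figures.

7.987 pc

p = 125.2 milliarcseconds = 0.1252 arcsec.
d = 1/p = 1/0.1252 = 7.9872 pc.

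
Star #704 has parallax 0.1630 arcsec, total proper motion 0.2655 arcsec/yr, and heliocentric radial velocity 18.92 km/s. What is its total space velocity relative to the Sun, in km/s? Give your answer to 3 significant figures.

20.4 km/s

d = 1/p = 1/0.1630″ = 6.135 pc.
v_t = 4.740 μ d = 4.740 × 0.2655 × 6.135 = 7.7207 km/s.
v = √(v_r² + v_t²) = √(18.92² + 7.7207²) = √417.576 = 20.435 km/s.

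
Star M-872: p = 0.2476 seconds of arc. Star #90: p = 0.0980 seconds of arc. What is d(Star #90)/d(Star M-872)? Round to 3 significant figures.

Since d = 1/p, d_B/d_A = p_A/p_B.
= 0.2476 / 0.0980 = 2.5265.

2.53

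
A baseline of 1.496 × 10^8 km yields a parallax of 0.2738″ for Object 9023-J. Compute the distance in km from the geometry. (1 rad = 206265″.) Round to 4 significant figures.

θ = 0.2738″ = 0.2738/206265 = 1.3274 × 10^-6 rad.
d = B/θ = (1.496 × 10^8) / (1.3274 × 10^-6) = 1.1270 × 10^14 km.

1.127 × 10^14 km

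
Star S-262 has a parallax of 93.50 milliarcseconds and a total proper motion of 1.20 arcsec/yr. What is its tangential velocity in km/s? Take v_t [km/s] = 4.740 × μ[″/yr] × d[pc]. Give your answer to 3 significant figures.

d = 1/p = 1/0.09350″ = 10.695 pc.
v_t = 4.74 × μ × d = 4.74 × 1.20 × 10.695 = 60.833 km/s.

60.8 km/s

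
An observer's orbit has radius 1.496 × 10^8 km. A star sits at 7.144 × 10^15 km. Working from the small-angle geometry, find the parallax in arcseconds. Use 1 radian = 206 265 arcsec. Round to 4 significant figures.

θ ≈ B/d = (1.496 × 10^8) / (7.144 × 10^15) = 2.0941 × 10^-8 rad.
In arcseconds: 2.0941 × 10^-8 × 206265 = 0.0043194″.

0.004319 arcsec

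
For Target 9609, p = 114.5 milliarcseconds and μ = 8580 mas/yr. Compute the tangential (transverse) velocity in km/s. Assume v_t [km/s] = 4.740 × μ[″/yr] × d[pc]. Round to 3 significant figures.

d = 1/p = 1/0.1145″ = 8.7336 pc.
μ = 8580 mas/yr = 8.58 ″/yr.
v_t = 4.74 × μ × d = 4.74 × 8.58 × 8.7336 = 355.19 km/s.

355 km/s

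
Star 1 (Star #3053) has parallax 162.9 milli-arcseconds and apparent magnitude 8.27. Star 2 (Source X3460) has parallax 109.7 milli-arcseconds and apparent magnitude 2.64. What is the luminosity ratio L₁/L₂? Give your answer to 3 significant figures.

L₁/L₂ = 0.00254

d₁ = 1/p₁ = 1/0.1629″ = 6.1387 pc; d₂ = 1/p₂ = 1/0.1097″ = 9.1158 pc.
M₁ = m₁ − 5 log₁₀ d₁ + 5 = 8.27 − 3.9404 + 5 = 9.3296.
M₂ = 2.64 − 4.7990 + 5 = 2.8410.
L₁/L₂ = 10^(0.4(M₂ − M₁)) = 10^(0.4 × (-6.4886)) = 10^(-2.59544) = 0.0025384.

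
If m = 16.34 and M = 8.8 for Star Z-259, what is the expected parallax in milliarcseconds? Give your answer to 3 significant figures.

m − M = 16.34 − 8.8 = 7.54.
d = 10^((m−M)/5 + 1) = 10^2.508 = 322.11 pc.
p = 1/d = 1/322.11 = 0.0031045 arcsec = 3.1045 mas.

3.10 mas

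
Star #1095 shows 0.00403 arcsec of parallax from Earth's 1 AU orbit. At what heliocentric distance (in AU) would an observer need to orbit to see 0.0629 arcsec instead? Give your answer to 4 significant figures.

15.61 AU

Parallax scales linearly with baseline: p ∝ B, so B = p_target / p_Earth × 1 AU.
B = 0.0629 / 0.00403 = 15.608 AU.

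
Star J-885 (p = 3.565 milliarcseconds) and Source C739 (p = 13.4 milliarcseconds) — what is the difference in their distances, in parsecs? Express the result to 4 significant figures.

205.9 pc

d_A = 1/0.003565″ = 280.5 pc; d_B = 1/0.01340″ = 74.627 pc.
|d_B − d_A| = |74.627 − 280.5| = 205.87 pc.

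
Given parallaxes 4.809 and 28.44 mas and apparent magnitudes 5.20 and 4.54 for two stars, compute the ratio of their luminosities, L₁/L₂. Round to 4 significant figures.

d₁ = 1/p₁ = 1/0.004809″ = 207.94 pc; d₂ = 1/p₂ = 1/0.02844″ = 35.162 pc.
M₁ = m₁ − 5 log₁₀ d₁ + 5 = 5.20 − 11.5897 + 5 = -1.3897.
M₂ = 4.54 − 7.7304 + 5 = 1.8096.
L₁/L₂ = 10^(0.4(M₂ − M₁)) = 10^(0.4 × 3.1993) = 10^1.27972 = 19.042.

L₁/L₂ = 19.04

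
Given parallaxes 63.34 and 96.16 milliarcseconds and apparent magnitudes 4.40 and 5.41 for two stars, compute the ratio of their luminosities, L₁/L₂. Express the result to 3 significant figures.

d₁ = 1/p₁ = 1/0.06334″ = 15.788 pc; d₂ = 1/p₂ = 1/0.09616″ = 10.399 pc.
M₁ = m₁ − 5 log₁₀ d₁ + 5 = 4.40 − 5.9916 + 5 = 3.4084.
M₂ = 5.41 − 5.0850 + 5 = 5.3250.
L₁/L₂ = 10^(0.4(M₂ − M₁)) = 10^(0.4 × 1.9166) = 10^0.76664 = 5.8431.

L₁/L₂ = 5.84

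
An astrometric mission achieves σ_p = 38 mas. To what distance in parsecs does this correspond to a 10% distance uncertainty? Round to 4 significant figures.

σ_d/d = σ_p/p, so the condition is σ_p/p ≤ 0.10, i.e. p ≥ σ_p/0.10.
p_min = 38/0.10 = 380 mas = 0.38 arcsec.
d_max = 1/p_min = 1/0.38 = 2.6316 pc.

2.632 pc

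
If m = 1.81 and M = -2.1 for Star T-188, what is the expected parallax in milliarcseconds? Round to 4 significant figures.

m − M = 1.81 − (-2.1) = 3.91.
d = 10^((m−M)/5 + 1) = 10^1.782 = 60.534 pc.
p = 1/d = 1/60.534 = 0.01652 arcsec = 16.52 mas.

16.52 mas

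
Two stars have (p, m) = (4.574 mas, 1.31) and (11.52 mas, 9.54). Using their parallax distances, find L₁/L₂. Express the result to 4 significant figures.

L₁/L₂ = 12430

d₁ = 1/p₁ = 1/0.004574″ = 218.63 pc; d₂ = 1/p₂ = 1/0.01152″ = 86.806 pc.
M₁ = m₁ − 5 log₁₀ d₁ + 5 = 1.31 − 11.6985 + 5 = -5.3885.
M₂ = 9.54 − 9.6927 + 5 = 4.8473.
L₁/L₂ = 10^(0.4(M₂ − M₁)) = 10^(0.4 × 10.2358) = 10^4.09432 = 12426.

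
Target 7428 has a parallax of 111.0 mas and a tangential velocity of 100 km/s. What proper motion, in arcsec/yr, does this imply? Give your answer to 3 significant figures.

d = 1/p = 1/0.1110″ = 9.009 pc.
μ = v_t / (4.74 d) = 100 / (4.74 × 9.009) = 100 / 42.703 = 2.3418 ″/yr.

2.34 arcsec/yr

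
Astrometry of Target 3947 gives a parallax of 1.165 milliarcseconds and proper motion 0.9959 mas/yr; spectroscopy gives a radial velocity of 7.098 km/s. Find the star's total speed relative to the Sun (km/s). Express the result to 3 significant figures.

d = 1/p = 1/0.001165″ = 858.37 pc.
μ = 0.9959 mas/yr = 0.0009959 ″/yr.
v_t = 4.740 μ d = 4.740 × 0.0009959 × 858.37 = 4.052 km/s.
v = √(v_r² + v_t²) = √(7.098² + 4.052²) = √66.8003 = 8.1731 km/s.

8.17 km/s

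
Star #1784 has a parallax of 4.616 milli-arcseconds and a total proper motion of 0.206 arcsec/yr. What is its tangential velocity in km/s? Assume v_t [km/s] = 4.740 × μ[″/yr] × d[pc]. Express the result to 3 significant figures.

d = 1/p = 1/0.004616″ = 216.64 pc.
v_t = 4.74 × μ × d = 4.74 × 0.206 × 216.64 = 211.54 km/s.

212 km/s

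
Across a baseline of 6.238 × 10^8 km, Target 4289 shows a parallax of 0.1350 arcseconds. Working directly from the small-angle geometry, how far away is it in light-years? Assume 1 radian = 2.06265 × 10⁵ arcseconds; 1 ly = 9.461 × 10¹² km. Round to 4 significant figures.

θ = 0.1350″ = 0.1350/206265 = 6.5450 × 10^-7 rad.
d = B/θ = (6.238 × 10^8) / (6.5450 × 10^-7) = 9.5309 × 10^14 km = (9.5309 × 10^14) / (9.461 × 10^12) ly = 100.74 ly.

100.7 ly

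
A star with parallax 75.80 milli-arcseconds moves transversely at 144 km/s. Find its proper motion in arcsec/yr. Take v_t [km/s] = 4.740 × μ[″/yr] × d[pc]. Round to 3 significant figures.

d = 1/p = 1/0.07580″ = 13.193 pc.
μ = v_t / (4.74 d) = 144 / (4.74 × 13.193) = 144 / 62.535 = 2.3027 ″/yr.

2.30 arcsec/yr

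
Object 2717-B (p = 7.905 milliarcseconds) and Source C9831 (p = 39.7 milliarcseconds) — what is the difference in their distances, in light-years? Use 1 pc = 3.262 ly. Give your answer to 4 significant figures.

d_A = 1/0.007905″ = 126.5 pc; d_B = 1/0.03970″ = 25.189 pc.
|d_B − d_A| = |25.189 − 126.5| = 101.31 pc = 101.31 × 3.262 ly = 330.47 ly.

330.5 ly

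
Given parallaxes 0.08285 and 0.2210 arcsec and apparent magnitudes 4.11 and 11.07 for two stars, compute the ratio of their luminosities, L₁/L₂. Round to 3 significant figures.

L₁/L₂ = 4330

d₁ = 1/p₁ = 1/0.08285″ = 12.07 pc; d₂ = 1/p₂ = 1/0.2210″ = 4.5249 pc.
M₁ = m₁ − 5 log₁₀ d₁ + 5 = 4.11 − 5.4085 + 5 = 3.7015.
M₂ = 11.07 − 3.2780 + 5 = 12.7920.
L₁/L₂ = 10^(0.4(M₂ − M₁)) = 10^(0.4 × 9.0905) = 10^3.63620 = 4327.1.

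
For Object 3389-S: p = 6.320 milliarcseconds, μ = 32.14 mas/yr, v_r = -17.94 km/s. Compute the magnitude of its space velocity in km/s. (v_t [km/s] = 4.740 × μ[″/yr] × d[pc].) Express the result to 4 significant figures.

d = 1/p = 1/0.006320″ = 158.23 pc.
μ = 32.14 mas/yr = 0.03214 ″/yr.
v_t = 4.740 μ d = 4.740 × 0.03214 × 158.23 = 24.105 km/s.
v = √(v_r² + v_t²) = √((-17.94)² + 24.105²) = √902.895 = 30.048 km/s.

30.05 km/s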